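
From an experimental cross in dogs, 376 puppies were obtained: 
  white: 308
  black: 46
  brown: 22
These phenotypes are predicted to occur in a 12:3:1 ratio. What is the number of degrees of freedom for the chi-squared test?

2

A goodness-of-fit test with 3 phenotype classes has df = 3 − 1 = 2.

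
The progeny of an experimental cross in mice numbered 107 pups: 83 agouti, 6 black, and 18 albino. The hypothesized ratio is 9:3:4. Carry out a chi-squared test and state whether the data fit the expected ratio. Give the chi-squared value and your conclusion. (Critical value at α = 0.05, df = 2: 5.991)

21.366; not consistent

Expected counts for N = 107 under a 9:3:4 ratio (total parts = 16):
  agouti: 107 × 9/16 = 60.1875
  black: 107 × 3/16 = 20.0625
  albino: 107 × 4/16 = 26.75
χ² = Σ (O − E)² / E
  agouti: (83 − 60.1875)² / 60.1875 = 8.6465
  black: (6 − 20.0625)² / 20.0625 = 9.8569
  albino: (18 − 26.75)² / 26.75 = 2.8621
χ² = 8.6465 + 9.8569 + 2.8621 = 21.3655 ≈ 21.366
Degrees of freedom = 3 − 1 = 2; critical value at α = 0.05 is 5.991.
Since 21.366 > 5.991, we reject the null hypothesis — the data do not fit the 9:3:4 ratio.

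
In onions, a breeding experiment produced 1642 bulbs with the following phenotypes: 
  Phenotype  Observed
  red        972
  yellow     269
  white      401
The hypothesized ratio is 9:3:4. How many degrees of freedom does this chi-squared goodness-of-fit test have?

2

A goodness-of-fit test with 3 phenotype classes has df = 3 − 1 = 2.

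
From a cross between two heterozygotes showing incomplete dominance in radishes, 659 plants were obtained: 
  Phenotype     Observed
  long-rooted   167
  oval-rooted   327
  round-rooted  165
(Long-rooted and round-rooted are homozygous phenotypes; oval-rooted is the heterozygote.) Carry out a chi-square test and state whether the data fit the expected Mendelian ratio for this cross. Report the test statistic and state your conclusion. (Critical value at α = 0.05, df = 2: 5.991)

0.050; consistent

With incomplete dominance, a heterozygote × heterozygote cross gives a 1:2:1 phenotypic ratio.
The 1:2:1 ratio has 4 parts, so with N = 659 the expected counts are:
  long-rooted: 659 × 1/4 = 164.75
  oval-rooted: 659 × 2/4 = 329.5
  round-rooted: 659 × 1/4 = 164.75
χ² = Σ (O − E)² / E
  long-rooted: (167 − 164.75)² / 164.75 = 0.0307
  oval-rooted: (327 − 329.5)² / 329.5 = 0.0190
  round-rooted: (165 − 164.75)² / 164.75 = 0.0004
χ² = 0.0307 + 0.0190 + 0.0004 = 0.0501 ≈ 0.050
Degrees of freedom = 3 − 1 = 2; critical value at α = 0.05 is 5.991.
Since 0.050 < 5.991, we fail to reject the null hypothesis — the data are consistent with the 1:2:1 ratio.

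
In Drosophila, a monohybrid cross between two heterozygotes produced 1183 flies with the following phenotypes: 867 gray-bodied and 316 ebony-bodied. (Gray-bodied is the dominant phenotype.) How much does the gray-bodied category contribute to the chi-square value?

For a monohybrid cross between heterozygotes with complete dominance, the expected phenotypic ratio is 3:1.
Expected counts for N = 1183 under a 3:1 ratio (total parts = 4):
  gray-bodied: 1183 × 3/4 = 887.25
  ebony-bodied: 1183 × 1/4 = 295.75
Contribution of gray-bodied: (867 − 887.25)² / 887.25 = 0.4622

0.462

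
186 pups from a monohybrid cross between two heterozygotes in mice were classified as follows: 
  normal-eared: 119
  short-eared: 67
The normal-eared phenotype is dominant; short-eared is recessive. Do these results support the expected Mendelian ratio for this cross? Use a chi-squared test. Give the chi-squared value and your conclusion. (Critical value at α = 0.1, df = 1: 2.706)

12.050; not consistent

For a monohybrid cross between heterozygotes with complete dominance, the expected phenotypic ratio is 3:1.
Under the 3:1 hypothesis (Σ ratio = 4, N = 186):
  normal-eared: 186 × 3/4 = 139.5
  short-eared: 186 × 1/4 = 46.5
χ² = Σ (O − E)² / E
  normal-eared: (119 − 139.5)² / 139.5 = 3.0125
  short-eared: (67 − 46.5)² / 46.5 = 9.0376
χ² = 3.0125 + 9.0376 = 12.0501 ≈ 12.050
Degrees of freedom = 2 − 1 = 1; critical value at α = 0.1 is 2.706.
Since 12.050 > 2.706, we reject the null hypothesis — the data do not fit the 3:1 ratio.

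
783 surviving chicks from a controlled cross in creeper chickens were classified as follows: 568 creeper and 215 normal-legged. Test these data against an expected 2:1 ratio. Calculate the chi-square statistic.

Total ratio parts = 3. Expected numbers out of 783:
  creeper: 783 × 2/3 = 522
  normal-legged: 783 × 1/3 = 261
χ² = Σ (O − E)² / E
  creeper: (568 − 522)² / 522 = 4.0536
  normal-legged: (215 − 261)² / 261 = 8.1073
χ² = 4.0536 + 8.1073 = 12.1609 ≈ 12.161

12.161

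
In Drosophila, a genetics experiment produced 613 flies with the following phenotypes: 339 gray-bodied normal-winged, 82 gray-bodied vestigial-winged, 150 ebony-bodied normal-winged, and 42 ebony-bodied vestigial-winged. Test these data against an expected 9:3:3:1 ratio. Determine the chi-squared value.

20.588

The 9:3:3:1 ratio has 16 parts, so with N = 613 the expected counts are:
  gray-bodied normal-winged: 613 × 9/16 = 344.8125
  gray-bodied vestigial-winged: 613 × 3/16 = 114.9375
  ebony-bodied normal-winged: 613 × 3/16 = 114.9375
  ebony-bodied vestigial-winged: 613 × 1/16 = 38.3125
χ² = Σ (O − E)² / E
  gray-bodied normal-winged: (339 − 344.8125)² / 344.8125 = 0.0980
  gray-bodied vestigial-winged: (82 − 114.9375)² / 114.9375 = 9.4389
  ebony-bodied normal-winged: (150 − 114.9375)² / 114.9375 = 10.6961
  ebony-bodied vestigial-winged: (42 − 38.3125)² / 38.3125 = 0.3549
χ² = 0.0980 + 9.4389 + 10.6961 + 0.3549 = 20.5879 ≈ 20.588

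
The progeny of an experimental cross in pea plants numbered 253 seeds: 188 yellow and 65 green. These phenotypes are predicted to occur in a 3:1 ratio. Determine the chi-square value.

0.065

Total ratio parts = 4. Expected numbers out of 253:
  yellow: 253 × 3/4 = 189.75
  green: 253 × 1/4 = 63.25
χ² = Σ (O − E)² / E
  yellow: (188 − 189.75)² / 189.75 = 0.0161
  green: (65 − 63.25)² / 63.25 = 0.0484
χ² = 0.0161 + 0.0484 = 0.0645 ≈ 0.065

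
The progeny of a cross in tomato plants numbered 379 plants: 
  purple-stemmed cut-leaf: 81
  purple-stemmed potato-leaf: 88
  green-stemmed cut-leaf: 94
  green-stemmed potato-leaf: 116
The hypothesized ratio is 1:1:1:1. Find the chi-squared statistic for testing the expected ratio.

7.248

Under the 1:1:1:1 hypothesis (Σ ratio = 4, N = 379):
  purple-stemmed cut-leaf: 379 × 1/4 = 94.75
  purple-stemmed potato-leaf: 379 × 1/4 = 94.75
  green-stemmed cut-leaf: 379 × 1/4 = 94.75
  green-stemmed potato-leaf: 379 × 1/4 = 94.75
χ² = Σ (O − E)² / E
  purple-stemmed cut-leaf: (81 − 94.75)² / 94.75 = 1.9954
  purple-stemmed potato-leaf: (88 − 94.75)² / 94.75 = 0.4809
  green-stemmed cut-leaf: (94 − 94.75)² / 94.75 = 0.0059
  green-stemmed potato-leaf: (116 − 94.75)² / 94.75 = 4.7658
χ² = 1.9954 + 0.4809 + 0.0059 + 4.7658 = 7.248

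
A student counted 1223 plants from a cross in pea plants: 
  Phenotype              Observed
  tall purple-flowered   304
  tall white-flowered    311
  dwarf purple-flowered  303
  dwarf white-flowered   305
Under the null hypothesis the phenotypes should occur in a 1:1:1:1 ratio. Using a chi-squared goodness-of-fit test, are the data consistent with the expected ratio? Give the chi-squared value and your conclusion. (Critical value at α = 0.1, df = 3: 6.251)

Total ratio parts = 4. Expected numbers out of 1223:
  tall purple-flowered: 1223 × 1/4 = 305.75
  tall white-flowered: 1223 × 1/4 = 305.75
  dwarf purple-flowered: 1223 × 1/4 = 305.75
  dwarf white-flowered: 1223 × 1/4 = 305.75
χ² = Σ (O − E)² / E
  tall purple-flowered: (304 − 305.75)² / 305.75 = 0.0100
  tall white-flowered: (311 − 305.75)² / 305.75 = 0.0901
  dwarf purple-flowered: (303 − 305.75)² / 305.75 = 0.0247
  dwarf white-flowered: (305 − 305.75)² / 305.75 = 0.0018
χ² = 0.0100 + 0.0901 + 0.0247 + 0.0018 = 0.1266 ≈ 0.127
Degrees of freedom = 4 − 1 = 3; critical value at α = 0.1 is 6.251.
Since 0.127 < 6.251, we fail to reject the null hypothesis — the data are consistent with the 1:1:1:1 ratio.

0.127; consistent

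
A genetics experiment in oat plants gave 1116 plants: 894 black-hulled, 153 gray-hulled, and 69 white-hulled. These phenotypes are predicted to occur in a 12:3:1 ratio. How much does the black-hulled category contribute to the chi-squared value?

3.882

The 12:3:1 ratio has 16 parts, so with N = 1116 the expected counts are:
  black-hulled: 1116 × 12/16 = 837
  gray-hulled: 1116 × 3/16 = 209.25
  white-hulled: 1116 × 1/16 = 69.75
Contribution of black-hulled: (894 − 837)² / 837 = 3.8817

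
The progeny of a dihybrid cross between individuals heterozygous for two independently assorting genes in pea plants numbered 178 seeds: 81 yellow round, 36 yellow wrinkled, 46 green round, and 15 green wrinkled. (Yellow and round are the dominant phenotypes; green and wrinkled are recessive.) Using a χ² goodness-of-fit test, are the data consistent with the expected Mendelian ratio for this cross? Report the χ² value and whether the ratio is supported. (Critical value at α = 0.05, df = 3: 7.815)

A dihybrid F₂ with independent assortment and complete dominance at both loci gives a 9:3:3:1 phenotypic ratio.
Expected counts for N = 178 under a 9:3:3:1 ratio (total parts = 16):
  yellow round: 178 × 9/16 = 100.125
  yellow wrinkled: 178 × 3/16 = 33.375
  green round: 178 × 3/16 = 33.375
  green wrinkled: 178 × 1/16 = 11.125
χ² = Σ (O − E)² / E
  yellow round: (81 − 100.125)² / 100.125 = 3.6531
  yellow wrinkled: (36 − 33.375)² / 33.375 = 0.2065
  green round: (46 − 33.375)² / 33.375 = 4.7757
  green wrinkled: (15 − 11.125)² / 11.125 = 1.3497
χ² = 3.6531 + 0.2065 + 4.7757 + 1.3497 = 9.985
Degrees of freedom = 4 − 1 = 3; critical value at α = 0.05 is 7.815.
Since 9.985 > 7.815, we reject the null hypothesis — the data do not fit the 9:3:3:1 ratio.

9.985; not consistent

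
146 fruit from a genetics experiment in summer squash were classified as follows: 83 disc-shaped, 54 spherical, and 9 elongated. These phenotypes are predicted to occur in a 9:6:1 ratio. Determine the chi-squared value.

Under the 9:6:1 hypothesis (Σ ratio = 16, N = 146):
  disc-shaped: 146 × 9/16 = 82.125
  spherical: 146 × 6/16 = 54.75
  elongated: 146 × 1/16 = 9.125
χ² = Σ (O − E)² / E
  disc-shaped: (83 − 82.125)² / 82.125 = 0.0093
  spherical: (54 − 54.75)² / 54.75 = 0.0103
  elongated: (9 − 9.125)² / 9.125 = 0.0017
χ² = 0.0093 + 0.0103 + 0.0017 = 0.0213 ≈ 0.021

0.021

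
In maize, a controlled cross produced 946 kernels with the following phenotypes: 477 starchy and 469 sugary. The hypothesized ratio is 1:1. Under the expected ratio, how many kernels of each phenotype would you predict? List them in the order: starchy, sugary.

473, 473

Under the 1:1 hypothesis (Σ ratio = 2, N = 946):
  starchy: 946 × 1/2 = 473
  sugary: 946 × 1/2 = 473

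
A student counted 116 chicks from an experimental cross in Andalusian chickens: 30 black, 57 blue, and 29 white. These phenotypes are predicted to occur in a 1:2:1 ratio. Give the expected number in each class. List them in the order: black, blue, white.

29, 58, 29

Total ratio parts = 4. Expected numbers out of 116:
  black: 116 × 1/4 = 29
  blue: 116 × 2/4 = 58
  white: 116 × 1/4 = 29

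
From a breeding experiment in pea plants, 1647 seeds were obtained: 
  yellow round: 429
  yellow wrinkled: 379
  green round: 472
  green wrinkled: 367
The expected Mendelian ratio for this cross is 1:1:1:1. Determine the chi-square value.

The 1:1:1:1 ratio has 4 parts, so with N = 1647 the expected counts are:
  yellow round: 1647 × 1/4 = 411.75
  yellow wrinkled: 1647 × 1/4 = 411.75
  green round: 1647 × 1/4 = 411.75
  green wrinkled: 1647 × 1/4 = 411.75
χ² = Σ (O − E)² / E
  yellow round: (429 − 411.75)² / 411.75 = 0.7227
  yellow wrinkled: (379 − 411.75)² / 411.75 = 2.6049
  green round: (472 − 411.75)² / 411.75 = 8.8162
  green wrinkled: (367 − 411.75)² / 411.75 = 4.8635
χ² = 0.7227 + 2.6049 + 8.8162 + 4.8635 = 17.0073 ≈ 17.007

17.007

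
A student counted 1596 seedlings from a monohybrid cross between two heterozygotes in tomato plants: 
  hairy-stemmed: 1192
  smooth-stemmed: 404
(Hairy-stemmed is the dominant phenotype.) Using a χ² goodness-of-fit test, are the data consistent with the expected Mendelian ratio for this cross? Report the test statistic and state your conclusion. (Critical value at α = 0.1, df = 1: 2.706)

0.084; consistent

For a monohybrid cross between heterozygotes with complete dominance, the expected phenotypic ratio is 3:1.
Expected counts for N = 1596 under a 3:1 ratio (total parts = 4):
  hairy-stemmed: 1596 × 3/4 = 1197
  smooth-stemmed: 1596 × 1/4 = 399
χ² = Σ (O − E)² / E
  hairy-stemmed: (1192 − 1197)² / 1197 = 0.0209
  smooth-stemmed: (404 − 399)² / 399 = 0.0627
χ² = 0.0209 + 0.0627 = 0.0836 ≈ 0.084
Degrees of freedom = 2 − 1 = 1; critical value at α = 0.1 is 2.706.
Since 0.084 < 2.706, we fail to reject the null hypothesis — the data are consistent with the 3:1 ratio.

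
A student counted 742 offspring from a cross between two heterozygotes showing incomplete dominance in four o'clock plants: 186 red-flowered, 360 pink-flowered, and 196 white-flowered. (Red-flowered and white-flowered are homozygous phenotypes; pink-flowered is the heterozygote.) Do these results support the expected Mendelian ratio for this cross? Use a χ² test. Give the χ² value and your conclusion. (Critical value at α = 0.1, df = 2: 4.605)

With incomplete dominance, a heterozygote × heterozygote cross gives a 1:2:1 phenotypic ratio.
Expected counts for N = 742 under a 1:2:1 ratio (total parts = 4):
  red-flowered: 742 × 1/4 = 185.5
  pink-flowered: 742 × 2/4 = 371
  white-flowered: 742 × 1/4 = 185.5
χ² = Σ (O − E)² / E
  red-flowered: (186 − 185.5)² / 185.5 = 0.0013
  pink-flowered: (360 − 371)² / 371 = 0.3261
  white-flowered: (196 − 185.5)² / 185.5 = 0.5943
χ² = 0.0013 + 0.3261 + 0.5943 = 0.9217 ≈ 0.922
Degrees of freedom = 3 − 1 = 2; critical value at α = 0.1 is 4.605.
Since 0.922 < 4.605, we fail to reject the null hypothesis — the data are consistent with the 1:2:1 ratio.

0.922; consistent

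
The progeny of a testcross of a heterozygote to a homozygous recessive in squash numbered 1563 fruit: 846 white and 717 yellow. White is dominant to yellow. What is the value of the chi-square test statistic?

10.647

A testcross of a heterozygote (Aa × aa) gives a 1:1 phenotypic ratio.
Under the 1:1 hypothesis (Σ ratio = 2, N = 1563):
  white: 1563 × 1/2 = 781.5
  yellow: 1563 × 1/2 = 781.5
χ² = Σ (O − E)² / E
  white: (846 − 781.5)² / 781.5 = 5.3234
  yellow: (717 − 781.5)² / 781.5 = 5.3234
χ² = 5.3234 + 5.3234 = 10.6468 ≈ 10.647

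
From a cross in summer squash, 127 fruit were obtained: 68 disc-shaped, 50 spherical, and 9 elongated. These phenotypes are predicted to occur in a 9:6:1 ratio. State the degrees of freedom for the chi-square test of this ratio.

2

A goodness-of-fit test with 3 phenotype classes has df = 3 − 1 = 2.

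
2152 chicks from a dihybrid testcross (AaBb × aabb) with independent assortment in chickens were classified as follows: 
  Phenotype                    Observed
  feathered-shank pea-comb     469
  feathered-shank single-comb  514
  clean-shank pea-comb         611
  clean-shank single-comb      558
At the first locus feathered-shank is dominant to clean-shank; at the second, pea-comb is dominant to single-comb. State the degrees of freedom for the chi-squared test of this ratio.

A dihybrid testcross with independent assortment gives a 1:1:1:1 ratio.
A goodness-of-fit test with 4 phenotype classes has df = 4 − 1 = 3.

3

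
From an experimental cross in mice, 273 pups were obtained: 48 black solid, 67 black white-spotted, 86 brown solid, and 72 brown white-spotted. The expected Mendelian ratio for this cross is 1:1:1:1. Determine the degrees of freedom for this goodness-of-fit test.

A goodness-of-fit test with 4 phenotype classes has df = 4 − 1 = 3.

3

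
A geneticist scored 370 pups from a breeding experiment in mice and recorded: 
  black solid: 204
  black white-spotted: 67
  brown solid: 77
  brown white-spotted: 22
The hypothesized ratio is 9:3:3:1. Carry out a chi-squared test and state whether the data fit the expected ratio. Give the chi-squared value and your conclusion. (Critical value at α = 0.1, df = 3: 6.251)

1.056; consistent

Under the 9:3:3:1 hypothesis (Σ ratio = 16, N = 370):
  black solid: 370 × 9/16 = 208.125
  black white-spotted: 370 × 3/16 = 69.375
  brown solid: 370 × 3/16 = 69.375
  brown white-spotted: 370 × 1/16 = 23.125
χ² = Σ (O − E)² / E
  black solid: (204 − 208.125)² / 208.125 = 0.0818
  black white-spotted: (67 − 69.375)² / 69.375 = 0.0813
  brown solid: (77 − 69.375)² / 69.375 = 0.8381
  brown white-spotted: (22 − 23.125)² / 23.125 = 0.0547
χ² = 0.0818 + 0.0813 + 0.8381 + 0.0547 = 1.0559 ≈ 1.056
Degrees of freedom = 4 − 1 = 3; critical value at α = 0.1 is 6.251.
Since 1.056 < 6.251, we fail to reject the null hypothesis — the data are consistent with the 9:3:3:1 ratio.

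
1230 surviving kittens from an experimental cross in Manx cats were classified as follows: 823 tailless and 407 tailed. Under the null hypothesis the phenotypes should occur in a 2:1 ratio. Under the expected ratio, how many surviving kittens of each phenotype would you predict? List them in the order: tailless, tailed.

Total ratio parts = 3. Expected numbers out of 1230:
  tailless: 1230 × 2/3 = 820
  tailed: 1230 × 1/3 = 410

820, 410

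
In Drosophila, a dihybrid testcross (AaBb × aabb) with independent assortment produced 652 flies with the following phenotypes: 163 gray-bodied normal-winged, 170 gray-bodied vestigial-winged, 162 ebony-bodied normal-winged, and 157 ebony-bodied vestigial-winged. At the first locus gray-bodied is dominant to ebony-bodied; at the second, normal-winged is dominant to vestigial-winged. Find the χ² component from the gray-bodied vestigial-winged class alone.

0.301

A dihybrid testcross with independent assortment gives a 1:1:1:1 ratio.
Expected counts for N = 652 under a 1:1:1:1 ratio (total parts = 4):
  gray-bodied normal-winged: 652 × 1/4 = 163
  gray-bodied vestigial-winged: 652 × 1/4 = 163
  ebony-bodied normal-winged: 652 × 1/4 = 163
  ebony-bodied vestigial-winged: 652 × 1/4 = 163
Contribution of gray-bodied vestigial-winged: (170 − 163)² / 163 = 0.3006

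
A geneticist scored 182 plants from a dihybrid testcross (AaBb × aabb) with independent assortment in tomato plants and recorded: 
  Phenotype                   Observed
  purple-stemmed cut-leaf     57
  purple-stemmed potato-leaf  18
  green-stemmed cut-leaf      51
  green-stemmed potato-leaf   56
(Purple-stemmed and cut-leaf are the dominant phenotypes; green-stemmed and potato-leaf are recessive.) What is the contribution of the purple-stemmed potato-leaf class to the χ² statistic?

16.621

A dihybrid testcross with independent assortment gives a 1:1:1:1 ratio.
Under the 1:1:1:1 hypothesis (Σ ratio = 4, N = 182):
  purple-stemmed cut-leaf: 182 × 1/4 = 45.5
  purple-stemmed potato-leaf: 182 × 1/4 = 45.5
  green-stemmed cut-leaf: 182 × 1/4 = 45.5
  green-stemmed potato-leaf: 182 × 1/4 = 45.5
Contribution of purple-stemmed potato-leaf: (18 − 45.5)² / 45.5 = 16.6209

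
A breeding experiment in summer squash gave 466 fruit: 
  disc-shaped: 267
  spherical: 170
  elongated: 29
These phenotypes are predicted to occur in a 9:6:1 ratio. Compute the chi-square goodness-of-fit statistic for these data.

Under the 9:6:1 hypothesis (Σ ratio = 16, N = 466):
  disc-shaped: 466 × 9/16 = 262.125
  spherical: 466 × 6/16 = 174.75
  elongated: 466 × 1/16 = 29.125
χ² = Σ (O − E)² / E
  disc-shaped: (267 − 262.125)² / 262.125 = 0.0907
  spherical: (170 − 174.75)² / 174.75 = 0.1291
  elongated: (29 − 29.125)² / 29.125 = 0.0005
χ² = 0.0907 + 0.1291 + 0.0005 = 0.2203 ≈ 0.220

0.220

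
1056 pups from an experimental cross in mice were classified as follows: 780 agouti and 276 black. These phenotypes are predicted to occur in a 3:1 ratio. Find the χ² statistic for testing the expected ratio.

The 3:1 ratio has 4 parts, so with N = 1056 the expected counts are:
  agouti: 1056 × 3/4 = 792
  black: 1056 × 1/4 = 264
χ² = Σ (O − E)² / E
  agouti: (780 − 792)² / 792 = 0.1818
  black: (276 − 264)² / 264 = 0.5455
χ² = 0.1818 + 0.5455 = 0.7273 ≈ 0.727

0.727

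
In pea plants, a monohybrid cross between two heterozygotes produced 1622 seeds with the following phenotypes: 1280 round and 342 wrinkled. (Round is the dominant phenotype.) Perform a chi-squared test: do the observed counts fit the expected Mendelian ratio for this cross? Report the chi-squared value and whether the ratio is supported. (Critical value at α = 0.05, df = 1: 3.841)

13.259; not consistent

For a monohybrid cross between heterozygotes with complete dominance, the expected phenotypic ratio is 3:1.
The 3:1 ratio has 4 parts, so with N = 1622 the expected counts are:
  round: 1622 × 3/4 = 1216.5
  wrinkled: 1622 × 1/4 = 405.5
χ² = Σ (O − E)² / E
  round: (1280 − 1216.5)² / 1216.5 = 3.3146
  wrinkled: (342 − 405.5)² / 405.5 = 9.9439
χ² = 3.3146 + 9.9439 = 13.2585 ≈ 13.259
Degrees of freedom = 2 − 1 = 1; critical value at α = 0.05 is 3.841.
Since 13.259 > 3.841, we reject the null hypothesis — the data do not fit the 3:1 ratio.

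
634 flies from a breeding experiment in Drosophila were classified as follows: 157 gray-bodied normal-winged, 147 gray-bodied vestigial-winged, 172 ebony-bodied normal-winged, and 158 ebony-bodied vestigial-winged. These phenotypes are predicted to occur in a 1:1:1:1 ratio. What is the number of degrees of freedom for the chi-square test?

3

A goodness-of-fit test with 4 phenotype classes has df = 4 − 1 = 3.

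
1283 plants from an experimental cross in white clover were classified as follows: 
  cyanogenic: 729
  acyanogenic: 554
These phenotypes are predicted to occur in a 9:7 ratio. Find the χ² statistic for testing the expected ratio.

0.169

The 9:7 ratio has 16 parts, so with N = 1283 the expected counts are:
  cyanogenic: 1283 × 9/16 = 721.6875
  acyanogenic: 1283 × 7/16 = 561.3125
χ² = Σ (O − E)² / E
  cyanogenic: (729 − 721.6875)² / 721.6875 = 0.0741
  acyanogenic: (554 − 561.3125)² / 561.3125 = 0.0953
χ² = 0.0741 + 0.0953 = 0.1694 ≈ 0.169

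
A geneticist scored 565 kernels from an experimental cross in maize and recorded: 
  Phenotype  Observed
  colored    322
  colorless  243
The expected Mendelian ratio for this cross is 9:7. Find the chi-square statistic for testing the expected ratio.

Under the 9:7 hypothesis (Σ ratio = 16, N = 565):
  colored: 565 × 9/16 = 317.8125
  colorless: 565 × 7/16 = 247.1875
χ² = Σ (O − E)² / E
  colored: (322 − 317.8125)² / 317.8125 = 0.0552
  colorless: (243 − 247.1875)² / 247.1875 = 0.0709
χ² = 0.0552 + 0.0709 = 0.1261 ≈ 0.126

0.126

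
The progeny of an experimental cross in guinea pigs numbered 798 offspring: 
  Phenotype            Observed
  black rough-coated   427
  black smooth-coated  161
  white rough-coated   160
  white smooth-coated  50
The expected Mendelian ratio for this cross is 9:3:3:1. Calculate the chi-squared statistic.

Expected counts for N = 798 under a 9:3:3:1 ratio (total parts = 16):
  black rough-coated: 798 × 9/16 = 448.875
  black smooth-coated: 798 × 3/16 = 149.625
  white rough-coated: 798 × 3/16 = 149.625
  white smooth-coated: 798 × 1/16 = 49.875
χ² = Σ (O − E)² / E
  black rough-coated: (427 − 448.875)² / 448.875 = 1.0660
  black smooth-coated: (161 − 149.625)² / 149.625 = 0.8648
  white rough-coated: (160 − 149.625)² / 149.625 = 0.7194
  white smooth-coated: (50 − 49.875)² / 49.875 = 0.0003
χ² = 1.0660 + 0.8648 + 0.7194 + 0.0003 = 2.6505 ≈ 2.651

2.651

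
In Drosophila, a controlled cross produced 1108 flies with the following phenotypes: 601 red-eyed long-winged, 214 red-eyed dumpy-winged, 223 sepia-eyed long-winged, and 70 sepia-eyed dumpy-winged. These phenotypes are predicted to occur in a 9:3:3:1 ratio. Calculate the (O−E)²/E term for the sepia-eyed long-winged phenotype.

Total ratio parts = 16. Expected numbers out of 1108:
  red-eyed long-winged: 1108 × 9/16 = 623.25
  red-eyed dumpy-winged: 1108 × 3/16 = 207.75
  sepia-eyed long-winged: 1108 × 3/16 = 207.75
  sepia-eyed dumpy-winged: 1108 × 1/16 = 69.25
Contribution of sepia-eyed long-winged: (223 − 207.75)² / 207.75 = 1.1194

1.119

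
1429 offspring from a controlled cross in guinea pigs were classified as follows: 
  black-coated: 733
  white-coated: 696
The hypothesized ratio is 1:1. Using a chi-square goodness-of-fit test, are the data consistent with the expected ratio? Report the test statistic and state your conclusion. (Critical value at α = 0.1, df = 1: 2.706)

0.958; consistent

The 1:1 ratio has 2 parts, so with N = 1429 the expected counts are:
  black-coated: 1429 × 1/2 = 714.5
  white-coated: 1429 × 1/2 = 714.5
χ² = Σ (O − E)² / E
  black-coated: (733 − 714.5)² / 714.5 = 0.4790
  white-coated: (696 − 714.5)² / 714.5 = 0.4790
χ² = 0.4790 + 0.4790 = 0.958
Degrees of freedom = 2 − 1 = 1; critical value at α = 0.1 is 2.706.
Since 0.958 < 2.706, we fail to reject the null hypothesis — the data are consistent with the 1:1 ratio.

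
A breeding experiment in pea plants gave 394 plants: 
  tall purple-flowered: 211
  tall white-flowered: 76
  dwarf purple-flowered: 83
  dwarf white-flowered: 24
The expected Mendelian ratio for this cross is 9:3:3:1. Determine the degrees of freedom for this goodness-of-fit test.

A goodness-of-fit test with 4 phenotype classes has df = 4 − 1 = 3.

3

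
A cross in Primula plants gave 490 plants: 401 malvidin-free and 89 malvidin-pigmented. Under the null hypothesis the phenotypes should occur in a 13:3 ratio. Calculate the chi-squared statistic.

0.111

Total ratio parts = 16. Expected numbers out of 490:
  malvidin-free: 490 × 13/16 = 398.125
  malvidin-pigmented: 490 × 3/16 = 91.875
χ² = Σ (O − E)² / E
  malvidin-free: (401 − 398.125)² / 398.125 = 0.0208
  malvidin-pigmented: (89 − 91.875)² / 91.875 = 0.0900
χ² = 0.0208 + 0.0900 = 0.1108 ≈ 0.111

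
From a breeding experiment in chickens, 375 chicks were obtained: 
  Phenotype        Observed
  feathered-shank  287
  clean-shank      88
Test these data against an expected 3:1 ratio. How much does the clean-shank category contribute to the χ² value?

The 3:1 ratio has 4 parts, so with N = 375 the expected counts are:
  feathered-shank: 375 × 3/4 = 281.25
  clean-shank: 375 × 1/4 = 93.75
Contribution of clean-shank: (88 − 93.75)² / 93.75 = 0.3527

0.353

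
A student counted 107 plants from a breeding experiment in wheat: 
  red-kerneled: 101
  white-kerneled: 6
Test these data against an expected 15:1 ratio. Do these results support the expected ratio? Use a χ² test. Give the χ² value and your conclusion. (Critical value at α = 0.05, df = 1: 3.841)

0.075; consistent

The 15:1 ratio has 16 parts, so with N = 107 the expected counts are:
  red-kerneled: 107 × 15/16 = 100.3125
  white-kerneled: 107 × 1/16 = 6.6875
χ² = Σ (O − E)² / E
  red-kerneled: (101 − 100.3125)² / 100.3125 = 0.0047
  white-kerneled: (6 − 6.6875)² / 6.6875 = 0.0707
χ² = 0.0047 + 0.0707 = 0.0754 ≈ 0.075
Degrees of freedom = 2 − 1 = 1; critical value at α = 0.05 is 3.841.
Since 0.075 < 3.841, we fail to reject the null hypothesis — the data are consistent with the 15:1 ratio.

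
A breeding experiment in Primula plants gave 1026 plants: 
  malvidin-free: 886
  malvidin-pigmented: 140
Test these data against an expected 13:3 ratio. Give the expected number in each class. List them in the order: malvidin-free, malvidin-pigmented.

Expected counts for N = 1026 under a 13:3 ratio (total parts = 16):
  malvidin-free: 1026 × 13/16 = 833.625
  malvidin-pigmented: 1026 × 3/16 = 192.375

833.625, 192.375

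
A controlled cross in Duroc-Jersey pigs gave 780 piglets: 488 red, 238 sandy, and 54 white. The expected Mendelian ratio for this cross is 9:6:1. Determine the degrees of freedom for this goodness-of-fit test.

A goodness-of-fit test with 3 phenotype classes has df = 3 − 1 = 2.

2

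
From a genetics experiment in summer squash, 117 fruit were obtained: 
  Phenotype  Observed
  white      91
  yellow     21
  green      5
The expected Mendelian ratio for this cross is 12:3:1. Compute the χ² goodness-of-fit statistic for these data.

Total ratio parts = 16. Expected numbers out of 117:
  white: 117 × 12/16 = 87.75
  yellow: 117 × 3/16 = 21.9375
  green: 117 × 1/16 = 7.3125
χ² = Σ (O − E)² / E
  white: (91 − 87.75)² / 87.75 = 0.1204
  yellow: (21 − 21.9375)² / 21.9375 = 0.0401
  green: (5 − 7.3125)² / 7.3125 = 0.7313
χ² = 0.1204 + 0.0401 + 0.7313 = 0.8918 ≈ 0.892

0.892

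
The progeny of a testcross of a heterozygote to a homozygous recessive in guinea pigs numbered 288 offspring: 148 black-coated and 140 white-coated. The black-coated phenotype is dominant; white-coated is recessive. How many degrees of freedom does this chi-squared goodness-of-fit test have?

A testcross of a heterozygote (Aa × aa) gives a 1:1 phenotypic ratio.
A goodness-of-fit test with 2 phenotype classes has df = 2 − 1 = 1.

1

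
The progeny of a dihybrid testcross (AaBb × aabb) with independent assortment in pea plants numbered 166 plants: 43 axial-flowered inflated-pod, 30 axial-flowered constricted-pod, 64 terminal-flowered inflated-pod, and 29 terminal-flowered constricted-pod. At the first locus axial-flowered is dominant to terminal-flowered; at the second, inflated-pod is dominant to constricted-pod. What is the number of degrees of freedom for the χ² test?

A dihybrid testcross with independent assortment gives a 1:1:1:1 ratio.
A goodness-of-fit test with 4 phenotype classes has df = 4 − 1 = 3.

3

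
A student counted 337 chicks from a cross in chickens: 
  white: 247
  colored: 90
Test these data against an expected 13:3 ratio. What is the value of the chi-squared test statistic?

14.003

Under the 13:3 hypothesis (Σ ratio = 16, N = 337):
  white: 337 × 13/16 = 273.8125
  colored: 337 × 3/16 = 63.1875
χ² = Σ (O − E)² / E
  white: (247 − 273.8125)² / 273.8125 = 2.6256
  colored: (90 − 63.1875)² / 63.1875 = 11.3774
χ² = 2.6256 + 11.3774 = 14.003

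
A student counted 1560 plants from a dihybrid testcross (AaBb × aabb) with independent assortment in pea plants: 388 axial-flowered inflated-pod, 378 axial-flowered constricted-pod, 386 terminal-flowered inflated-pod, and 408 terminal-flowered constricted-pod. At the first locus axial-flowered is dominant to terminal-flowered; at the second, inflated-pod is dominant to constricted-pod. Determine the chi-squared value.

1.251

A dihybrid testcross with independent assortment gives a 1:1:1:1 ratio.
The 1:1:1:1 ratio has 4 parts, so with N = 1560 the expected counts are:
  axial-flowered inflated-pod: 1560 × 1/4 = 390
  axial-flowered constricted-pod: 1560 × 1/4 = 390
  terminal-flowered inflated-pod: 1560 × 1/4 = 390
  terminal-flowered constricted-pod: 1560 × 1/4 = 390
χ² = Σ (O − E)² / E
  axial-flowered inflated-pod: (388 − 390)² / 390 = 0.0103
  axial-flowered constricted-pod: (378 − 390)² / 390 = 0.3692
  terminal-flowered inflated-pod: (386 − 390)² / 390 = 0.0410
  terminal-flowered constricted-pod: (408 − 390)² / 390 = 0.8308
χ² = 0.0103 + 0.3692 + 0.0410 + 0.8308 = 1.2513 ≈ 1.251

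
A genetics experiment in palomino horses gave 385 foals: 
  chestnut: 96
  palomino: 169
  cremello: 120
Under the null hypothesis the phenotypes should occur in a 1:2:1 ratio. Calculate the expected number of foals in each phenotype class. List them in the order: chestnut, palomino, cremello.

Under the 1:2:1 hypothesis (Σ ratio = 4, N = 385):
  chestnut: 385 × 1/4 = 96.25
  palomino: 385 × 2/4 = 192.5
  cremello: 385 × 1/4 = 96.25

96.25, 192.5, 96.25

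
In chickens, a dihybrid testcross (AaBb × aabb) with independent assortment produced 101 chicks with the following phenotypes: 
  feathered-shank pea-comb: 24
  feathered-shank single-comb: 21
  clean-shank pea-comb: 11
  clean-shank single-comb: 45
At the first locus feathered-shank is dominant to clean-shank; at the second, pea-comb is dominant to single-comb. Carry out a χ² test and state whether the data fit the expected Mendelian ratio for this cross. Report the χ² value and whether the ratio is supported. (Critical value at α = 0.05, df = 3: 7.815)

A dihybrid testcross with independent assortment gives a 1:1:1:1 ratio.
Total ratio parts = 4. Expected numbers out of 101:
  feathered-shank pea-comb: 101 × 1/4 = 25.25
  feathered-shank single-comb: 101 × 1/4 = 25.25
  clean-shank pea-comb: 101 × 1/4 = 25.25
  clean-shank single-comb: 101 × 1/4 = 25.25
χ² = Σ (O − E)² / E
  feathered-shank pea-comb: (24 − 25.25)² / 25.25 = 0.0619
  feathered-shank single-comb: (21 − 25.25)² / 25.25 = 0.7153
  clean-shank pea-comb: (11 − 25.25)² / 25.25 = 8.0421
  clean-shank single-comb: (45 − 25.25)² / 25.25 = 15.4480
χ² = 0.0619 + 0.7153 + 8.0421 + 15.4480 = 24.2673 ≈ 24.267
Degrees of freedom = 4 − 1 = 3; critical value at α = 0.05 is 7.815.
Since 24.267 > 7.815, we reject the null hypothesis — the data do not fit the 1:1:1:1 ratio.

24.267; not consistent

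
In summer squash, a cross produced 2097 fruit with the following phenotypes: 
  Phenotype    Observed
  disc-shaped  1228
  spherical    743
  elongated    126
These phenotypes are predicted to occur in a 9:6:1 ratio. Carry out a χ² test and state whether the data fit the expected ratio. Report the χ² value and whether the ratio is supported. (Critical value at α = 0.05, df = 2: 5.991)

The 9:6:1 ratio has 16 parts, so with N = 2097 the expected counts are:
  disc-shaped: 2097 × 9/16 = 1179.5625
  spherical: 2097 × 6/16 = 786.375
  elongated: 2097 × 1/16 = 131.0625
χ² = Σ (O − E)² / E
  disc-shaped: (1228 − 1179.5625)² / 1179.5625 = 1.9890
  spherical: (743 − 786.375)² / 786.375 = 2.3925
  elongated: (126 − 131.0625)² / 131.0625 = 0.1955
χ² = 1.9890 + 2.3925 + 0.1955 = 4.577
Degrees of freedom = 3 − 1 = 2; critical value at α = 0.05 is 5.991.
Since 4.577 < 5.991, we fail to reject the null hypothesis — the data are consistent with the 9:6:1 ratio.

4.577; consistent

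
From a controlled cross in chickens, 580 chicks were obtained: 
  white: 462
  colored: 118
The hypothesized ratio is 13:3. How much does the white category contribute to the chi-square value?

0.182

The 13:3 ratio has 16 parts, so with N = 580 the expected counts are:
  white: 580 × 13/16 = 471.25
  colored: 580 × 3/16 = 108.75
Contribution of white: (462 − 471.25)² / 471.25 = 0.1816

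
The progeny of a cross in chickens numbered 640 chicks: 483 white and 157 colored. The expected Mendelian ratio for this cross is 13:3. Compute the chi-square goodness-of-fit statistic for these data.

The 13:3 ratio has 16 parts, so with N = 640 the expected counts are:
  white: 640 × 13/16 = 520
  colored: 640 × 3/16 = 120
χ² = Σ (O − E)² / E
  white: (483 − 520)² / 520 = 2.6327
  colored: (157 − 120)² / 120 = 11.4083
χ² = 2.6327 + 11.4083 = 14.041

14.041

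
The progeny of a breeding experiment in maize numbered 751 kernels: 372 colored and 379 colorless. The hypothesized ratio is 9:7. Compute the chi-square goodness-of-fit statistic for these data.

Expected counts for N = 751 under a 9:7 ratio (total parts = 16):
  colored: 751 × 9/16 = 422.4375
  colorless: 751 × 7/16 = 328.5625
χ² = Σ (O − E)² / E
  colored: (372 − 422.4375)² / 422.4375 = 6.0221
  colorless: (379 − 328.5625)² / 328.5625 = 7.7426
χ² = 6.0221 + 7.7426 = 13.7647 ≈ 13.765

13.765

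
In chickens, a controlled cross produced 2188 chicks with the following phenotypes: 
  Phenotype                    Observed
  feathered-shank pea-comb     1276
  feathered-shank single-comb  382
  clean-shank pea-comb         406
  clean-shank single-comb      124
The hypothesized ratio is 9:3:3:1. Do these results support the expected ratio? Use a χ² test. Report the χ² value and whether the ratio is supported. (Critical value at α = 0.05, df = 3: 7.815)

Expected counts for N = 2188 under a 9:3:3:1 ratio (total parts = 16):
  feathered-shank pea-comb: 2188 × 9/16 = 1230.75
  feathered-shank single-comb: 2188 × 3/16 = 410.25
  clean-shank pea-comb: 2188 × 3/16 = 410.25
  clean-shank single-comb: 2188 × 1/16 = 136.75
χ² = Σ (O − E)² / E
  feathered-shank pea-comb: (1276 − 1230.75)² / 1230.75 = 1.6637
  feathered-shank single-comb: (382 − 410.25)² / 410.25 = 1.9453
  clean-shank pea-comb: (406 − 410.25)² / 410.25 = 0.0440
  clean-shank single-comb: (124 − 136.75)² / 136.75 = 1.1888
χ² = 1.6637 + 1.9453 + 0.0440 + 1.1888 = 4.8418 ≈ 4.842
Degrees of freedom = 4 − 1 = 3; critical value at α = 0.05 is 7.815.
Since 4.842 < 7.815, we fail to reject the null hypothesis — the data are consistent with the 9:3:3:1 ratio.

4.842; consistent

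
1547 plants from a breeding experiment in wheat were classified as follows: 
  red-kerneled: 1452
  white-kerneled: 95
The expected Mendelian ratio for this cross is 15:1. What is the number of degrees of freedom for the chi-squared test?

1

A goodness-of-fit test with 2 phenotype classes has df = 2 − 1 = 1.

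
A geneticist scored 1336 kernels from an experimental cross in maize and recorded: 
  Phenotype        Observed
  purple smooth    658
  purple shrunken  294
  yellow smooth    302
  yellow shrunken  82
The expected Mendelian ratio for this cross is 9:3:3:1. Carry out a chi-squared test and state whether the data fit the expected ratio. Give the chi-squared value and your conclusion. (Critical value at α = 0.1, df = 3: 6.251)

29.802; not consistent

The 9:3:3:1 ratio has 16 parts, so with N = 1336 the expected counts are:
  purple smooth: 1336 × 9/16 = 751.5
  purple shrunken: 1336 × 3/16 = 250.5
  yellow smooth: 1336 × 3/16 = 250.5
  yellow shrunken: 1336 × 1/16 = 83.5
χ² = Σ (O − E)² / E
  purple smooth: (658 − 751.5)² / 751.5 = 11.6331
  purple shrunken: (294 − 250.5)² / 250.5 = 7.5539
  yellow smooth: (302 − 250.5)² / 250.5 = 10.5878
  yellow shrunken: (82 − 83.5)² / 83.5 = 0.0269
χ² = 11.6331 + 7.5539 + 10.5878 + 0.0269 = 29.8017 ≈ 29.802
Degrees of freedom = 4 − 1 = 3; critical value at α = 0.1 is 6.251.
Since 29.802 > 6.251, we reject the null hypothesis — the data do not fit the 9:3:3:1 ratio.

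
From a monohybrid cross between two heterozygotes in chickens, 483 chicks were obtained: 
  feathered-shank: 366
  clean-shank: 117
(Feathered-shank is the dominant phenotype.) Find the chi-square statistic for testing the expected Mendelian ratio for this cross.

For a monohybrid cross between heterozygotes with complete dominance, the expected phenotypic ratio is 3:1.
Under the 3:1 hypothesis (Σ ratio = 4, N = 483):
  feathered-shank: 483 × 3/4 = 362.25
  clean-shank: 483 × 1/4 = 120.75
χ² = Σ (O − E)² / E
  feathered-shank: (366 − 362.25)² / 362.25 = 0.0388
  clean-shank: (117 − 120.75)² / 120.75 = 0.1165
χ² = 0.0388 + 0.1165 = 0.1553 ≈ 0.155

0.155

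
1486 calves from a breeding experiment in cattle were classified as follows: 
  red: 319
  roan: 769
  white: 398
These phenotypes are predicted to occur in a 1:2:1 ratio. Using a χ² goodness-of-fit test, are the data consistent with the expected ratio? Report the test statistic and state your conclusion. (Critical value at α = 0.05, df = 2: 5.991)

Total ratio parts = 4. Expected numbers out of 1486:
  red: 1486 × 1/4 = 371.5
  roan: 1486 × 2/4 = 743
  white: 1486 × 1/4 = 371.5
χ² = Σ (O − E)² / E
  red: (319 − 371.5)² / 371.5 = 7.4192
  roan: (769 − 743)² / 743 = 0.9098
  white: (398 − 371.5)² / 371.5 = 1.8903
χ² = 7.4192 + 0.9098 + 1.8903 = 10.2193 ≈ 10.219
Degrees of freedom = 3 − 1 = 2; critical value at α = 0.05 is 5.991.
Since 10.219 > 5.991, we reject the null hypothesis — the data do not fit the 1:2:1 ratio.

10.219; not consistent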